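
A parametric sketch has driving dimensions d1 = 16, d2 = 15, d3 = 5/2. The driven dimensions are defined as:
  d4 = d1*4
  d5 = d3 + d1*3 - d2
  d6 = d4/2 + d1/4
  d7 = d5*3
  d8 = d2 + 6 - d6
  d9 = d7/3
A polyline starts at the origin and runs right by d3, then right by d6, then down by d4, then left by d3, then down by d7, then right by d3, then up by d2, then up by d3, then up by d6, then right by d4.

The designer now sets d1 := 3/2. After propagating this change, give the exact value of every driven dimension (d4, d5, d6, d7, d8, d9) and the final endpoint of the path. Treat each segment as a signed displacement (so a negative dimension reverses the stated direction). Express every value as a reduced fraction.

d4 = 6
d5 = -8
d6 = 27/8
d7 = -24
d8 = 141/8
d9 = -8
endpoint = (95/8, 311/8)

Apply edit: d1 := 3/2
  d4 = d1*4 = 6
  d5 = d3 + d1*3 - d2 = -8
  d6 = d4/2 + d1/4 = 27/8
  d7 = d5*3 = -24
  d8 = d2 + 6 - d6 = 141/8
  d9 = d7/3 = -8
Walk from origin (0, 0):
  seg 1: right by d3 = 5/2 → (5/2, 0)
  seg 2: right by d6 = 27/8 → (47/8, 0)
  seg 3: down by d4 = 6 → (47/8, -6)
  seg 4: left by d3 = 5/2 → (27/8, -6)
  seg 5: down by d7 = -24 → (27/8, 18)
  seg 6: right by d3 = 5/2 → (47/8, 18)
  seg 7: up by d2 = 15 → (47/8, 33)
  seg 8: up by d3 = 5/2 → (47/8, 71/2)
  seg 9: up by d6 = 27/8 → (47/8, 311/8)
  seg 10: right by d4 = 6 → (95/8, 311/8)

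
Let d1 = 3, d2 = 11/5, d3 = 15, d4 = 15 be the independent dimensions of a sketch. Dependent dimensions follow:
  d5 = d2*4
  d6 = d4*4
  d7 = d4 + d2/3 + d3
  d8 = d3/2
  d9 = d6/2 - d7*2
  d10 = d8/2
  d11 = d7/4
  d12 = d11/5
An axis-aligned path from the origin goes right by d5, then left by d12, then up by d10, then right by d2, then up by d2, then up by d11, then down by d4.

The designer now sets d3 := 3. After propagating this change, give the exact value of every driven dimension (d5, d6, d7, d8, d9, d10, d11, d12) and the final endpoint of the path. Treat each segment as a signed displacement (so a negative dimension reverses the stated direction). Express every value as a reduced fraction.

d5 = 44/5
d6 = 60
d7 = 281/15
d8 = 3/2
d9 = -112/15
d10 = 3/4
d11 = 281/60
d12 = 281/300
endpoint = (3019/300, -221/30)

Apply edit: d3 := 3
  d5 = d2*4 = 44/5
  d6 = d4*4 = 60
  d7 = d4 + d2/3 + d3 = 281/15
  d8 = d3/2 = 3/2
  d9 = d6/2 - d7*2 = -112/15
  d10 = d8/2 = 3/4
  d11 = d7/4 = 281/60
  d12 = d11/5 = 281/300
Walk from origin (0, 0):
  seg 1: right by d5 = 44/5 → (44/5, 0)
  seg 2: left by d12 = 281/300 → (2359/300, 0)
  seg 3: up by d10 = 3/4 → (2359/300, 3/4)
  seg 4: right by d2 = 11/5 → (3019/300, 3/4)
  seg 5: up by d2 = 11/5 → (3019/300, 59/20)
  seg 6: up by d11 = 281/60 → (3019/300, 229/30)
  seg 7: down by d4 = 15 → (3019/300, -221/30)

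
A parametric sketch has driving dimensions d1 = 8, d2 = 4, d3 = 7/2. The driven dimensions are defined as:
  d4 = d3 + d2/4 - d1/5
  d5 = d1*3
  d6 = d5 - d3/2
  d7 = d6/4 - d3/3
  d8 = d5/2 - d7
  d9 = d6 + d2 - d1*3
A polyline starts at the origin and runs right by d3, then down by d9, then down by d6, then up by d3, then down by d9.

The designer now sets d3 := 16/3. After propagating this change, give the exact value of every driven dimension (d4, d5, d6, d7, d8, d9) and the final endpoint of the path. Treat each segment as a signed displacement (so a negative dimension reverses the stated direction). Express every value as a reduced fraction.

d4 = 71/15
d5 = 24
d6 = 64/3
d7 = 32/9
d8 = 76/9
d9 = 4/3
endpoint = (16/3, -56/3)

Apply edit: d3 := 16/3
  d4 = d3 + d2/4 - d1/5 = 71/15
  d5 = d1*3 = 24
  d6 = d5 - d3/2 = 64/3
  d7 = d6/4 - d3/3 = 32/9
  d8 = d5/2 - d7 = 76/9
  d9 = d6 + d2 - d1*3 = 4/3
Walk from origin (0, 0):
  seg 1: right by d3 = 16/3 → (16/3, 0)
  seg 2: down by d9 = 4/3 → (16/3, -4/3)
  seg 3: down by d6 = 64/3 → (16/3, -68/3)
  seg 4: up by d3 = 16/3 → (16/3, -52/3)
  seg 5: down by d9 = 4/3 → (16/3, -56/3)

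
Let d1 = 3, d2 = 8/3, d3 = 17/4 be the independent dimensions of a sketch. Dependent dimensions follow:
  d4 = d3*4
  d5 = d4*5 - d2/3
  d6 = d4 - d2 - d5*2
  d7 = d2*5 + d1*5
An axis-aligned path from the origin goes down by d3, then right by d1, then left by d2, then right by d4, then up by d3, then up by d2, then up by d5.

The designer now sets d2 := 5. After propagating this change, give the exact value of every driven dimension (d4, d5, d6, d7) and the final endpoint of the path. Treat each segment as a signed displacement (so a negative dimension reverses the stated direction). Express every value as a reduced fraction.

d4 = 17
d5 = 250/3
d6 = -464/3
d7 = 40
endpoint = (15, 265/3)

Apply edit: d2 := 5
  d4 = d3*4 = 17
  d5 = d4*5 - d2/3 = 250/3
  d6 = d4 - d2 - d5*2 = -464/3
  d7 = d2*5 + d1*5 = 40
Walk from origin (0, 0):
  seg 1: down by d3 = 17/4 → (0, -17/4)
  seg 2: right by d1 = 3 → (3, -17/4)
  seg 3: left by d2 = 5 → (-2, -17/4)
  seg 4: right by d4 = 17 → (15, -17/4)
  seg 5: up by d3 = 17/4 → (15, 0)
  seg 6: up by d2 = 5 → (15, 5)
  seg 7: up by d5 = 250/3 → (15, 265/3)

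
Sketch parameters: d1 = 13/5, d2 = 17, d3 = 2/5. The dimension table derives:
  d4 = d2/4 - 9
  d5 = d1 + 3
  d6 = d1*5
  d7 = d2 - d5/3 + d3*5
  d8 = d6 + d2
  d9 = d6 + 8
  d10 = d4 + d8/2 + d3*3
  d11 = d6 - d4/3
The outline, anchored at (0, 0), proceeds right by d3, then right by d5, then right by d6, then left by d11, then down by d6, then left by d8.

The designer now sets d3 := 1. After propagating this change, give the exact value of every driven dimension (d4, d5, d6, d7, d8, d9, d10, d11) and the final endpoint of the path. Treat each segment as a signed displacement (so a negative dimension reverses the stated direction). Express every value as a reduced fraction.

d4 = -19/4
d5 = 28/5
d6 = 13
d7 = 302/15
d8 = 30
d9 = 21
d10 = 53/4
d11 = 175/12
endpoint = (-1499/60, -13)

Apply edit: d3 := 1
  d4 = d2/4 - 9 = -19/4
  d5 = d1 + 3 = 28/5
  d6 = d1*5 = 13
  d7 = d2 - d5/3 + d3*5 = 302/15
  d8 = d6 + d2 = 30
  d9 = d6 + 8 = 21
  d10 = d4 + d8/2 + d3*3 = 53/4
  d11 = d6 - d4/3 = 175/12
Walk from origin (0, 0):
  seg 1: right by d3 = 1 → (1, 0)
  seg 2: right by d5 = 28/5 → (33/5, 0)
  seg 3: right by d6 = 13 → (98/5, 0)
  seg 4: left by d11 = 175/12 → (301/60, 0)
  seg 5: down by d6 = 13 → (301/60, -13)
  seg 6: left by d8 = 30 → (-1499/60, -13)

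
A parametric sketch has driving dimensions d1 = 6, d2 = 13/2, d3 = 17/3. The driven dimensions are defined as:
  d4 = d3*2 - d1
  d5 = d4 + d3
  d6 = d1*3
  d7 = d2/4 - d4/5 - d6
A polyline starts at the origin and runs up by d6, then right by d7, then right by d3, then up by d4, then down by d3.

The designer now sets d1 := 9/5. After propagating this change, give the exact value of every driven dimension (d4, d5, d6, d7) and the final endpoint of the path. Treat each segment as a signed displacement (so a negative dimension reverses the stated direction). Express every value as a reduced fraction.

Apply edit: d1 := 9/5
  d4 = d3*2 - d1 = 143/15
  d5 = d4 + d3 = 76/5
  d6 = d1*3 = 27/5
  d7 = d2/4 - d4/5 - d6 = -3409/600
Walk from origin (0, 0):
  seg 1: up by d6 = 27/5 → (0, 27/5)
  seg 2: right by d7 = -3409/600 → (-3409/600, 27/5)
  seg 3: right by d3 = 17/3 → (-3/200, 27/5)
  seg 4: up by d4 = 143/15 → (-3/200, 224/15)
  seg 5: down by d3 = 17/3 → (-3/200, 139/15)

d4 = 143/15
d5 = 76/5
d6 = 27/5
d7 = -3409/600
endpoint = (-3/200, 139/15)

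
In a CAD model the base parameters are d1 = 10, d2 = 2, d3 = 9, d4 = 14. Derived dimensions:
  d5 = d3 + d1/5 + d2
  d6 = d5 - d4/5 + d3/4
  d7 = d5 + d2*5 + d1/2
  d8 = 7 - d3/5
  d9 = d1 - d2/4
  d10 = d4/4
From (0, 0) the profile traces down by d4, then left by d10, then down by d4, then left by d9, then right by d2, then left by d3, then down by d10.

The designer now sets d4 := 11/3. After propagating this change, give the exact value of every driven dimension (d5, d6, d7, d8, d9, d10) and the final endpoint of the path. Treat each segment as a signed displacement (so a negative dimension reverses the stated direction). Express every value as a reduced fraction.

Apply edit: d4 := 11/3
  d5 = d3 + d1/5 + d2 = 13
  d6 = d5 - d4/5 + d3/4 = 871/60
  d7 = d5 + d2*5 + d1/2 = 28
  d8 = 7 - d3/5 = 26/5
  d9 = d1 - d2/4 = 19/2
  d10 = d4/4 = 11/12
Walk from origin (0, 0):
  seg 1: down by d4 = 11/3 → (0, -11/3)
  seg 2: left by d10 = 11/12 → (-11/12, -11/3)
  seg 3: down by d4 = 11/3 → (-11/12, -22/3)
  seg 4: left by d9 = 19/2 → (-125/12, -22/3)
  seg 5: right by d2 = 2 → (-101/12, -22/3)
  seg 6: left by d3 = 9 → (-209/12, -22/3)
  seg 7: down by d10 = 11/12 → (-209/12, -33/4)

d5 = 13
d6 = 871/60
d7 = 28
d8 = 26/5
d9 = 19/2
d10 = 11/12
endpoint = (-209/12, -33/4)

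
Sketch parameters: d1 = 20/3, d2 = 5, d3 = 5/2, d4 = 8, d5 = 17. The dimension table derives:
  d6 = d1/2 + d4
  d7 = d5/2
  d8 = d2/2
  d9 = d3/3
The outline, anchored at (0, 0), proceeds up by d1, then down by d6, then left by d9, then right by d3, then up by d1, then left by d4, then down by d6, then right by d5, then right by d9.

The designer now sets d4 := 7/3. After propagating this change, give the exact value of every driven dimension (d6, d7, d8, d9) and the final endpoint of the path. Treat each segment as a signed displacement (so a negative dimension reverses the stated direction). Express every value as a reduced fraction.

Apply edit: d4 := 7/3
  d6 = d1/2 + d4 = 17/3
  d7 = d5/2 = 17/2
  d8 = d2/2 = 5/2
  d9 = d3/3 = 5/6
Walk from origin (0, 0):
  seg 1: up by d1 = 20/3 → (0, 20/3)
  seg 2: down by d6 = 17/3 → (0, 1)
  seg 3: left by d9 = 5/6 → (-5/6, 1)
  seg 4: right by d3 = 5/2 → (5/3, 1)
  seg 5: up by d1 = 20/3 → (5/3, 23/3)
  seg 6: left by d4 = 7/3 → (-2/3, 23/3)
  seg 7: down by d6 = 17/3 → (-2/3, 2)
  seg 8: right by d5 = 17 → (49/3, 2)
  seg 9: right by d9 = 5/6 → (103/6, 2)

d6 = 17/3
d7 = 17/2
d8 = 5/2
d9 = 5/6
endpoint = (103/6, 2)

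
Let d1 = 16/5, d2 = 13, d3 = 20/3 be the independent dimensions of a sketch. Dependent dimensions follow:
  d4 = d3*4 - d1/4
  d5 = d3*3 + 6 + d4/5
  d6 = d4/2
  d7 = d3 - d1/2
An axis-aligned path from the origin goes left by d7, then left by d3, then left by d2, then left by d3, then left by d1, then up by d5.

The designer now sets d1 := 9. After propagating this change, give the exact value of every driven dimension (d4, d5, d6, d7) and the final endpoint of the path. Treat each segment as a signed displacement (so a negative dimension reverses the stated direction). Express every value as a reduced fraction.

d4 = 293/12
d5 = 1853/60
d6 = 293/24
d7 = 13/6
endpoint = (-75/2, 1853/60)

Apply edit: d1 := 9
  d4 = d3*4 - d1/4 = 293/12
  d5 = d3*3 + 6 + d4/5 = 1853/60
  d6 = d4/2 = 293/24
  d7 = d3 - d1/2 = 13/6
Walk from origin (0, 0):
  seg 1: left by d7 = 13/6 → (-13/6, 0)
  seg 2: left by d3 = 20/3 → (-53/6, 0)
  seg 3: left by d2 = 13 → (-131/6, 0)
  seg 4: left by d3 = 20/3 → (-57/2, 0)
  seg 5: left by d1 = 9 → (-75/2, 0)
  seg 6: up by d5 = 1853/60 → (-75/2, 1853/60)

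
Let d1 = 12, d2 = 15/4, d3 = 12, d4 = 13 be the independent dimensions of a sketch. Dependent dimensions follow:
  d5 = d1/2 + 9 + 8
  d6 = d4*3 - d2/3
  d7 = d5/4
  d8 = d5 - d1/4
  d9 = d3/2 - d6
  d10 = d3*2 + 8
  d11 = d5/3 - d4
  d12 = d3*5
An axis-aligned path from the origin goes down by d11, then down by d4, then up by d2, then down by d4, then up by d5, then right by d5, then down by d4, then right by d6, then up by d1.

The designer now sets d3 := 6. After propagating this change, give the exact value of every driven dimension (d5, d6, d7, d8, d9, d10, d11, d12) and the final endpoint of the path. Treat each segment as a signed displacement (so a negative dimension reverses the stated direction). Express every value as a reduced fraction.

Apply edit: d3 := 6
  d5 = d1/2 + 9 + 8 = 23
  d6 = d4*3 - d2/3 = 151/4
  d7 = d5/4 = 23/4
  d8 = d5 - d1/4 = 20
  d9 = d3/2 - d6 = -139/4
  d10 = d3*2 + 8 = 20
  d11 = d5/3 - d4 = -16/3
  d12 = d3*5 = 30
Walk from origin (0, 0):
  seg 1: down by d11 = -16/3 → (0, 16/3)
  seg 2: down by d4 = 13 → (0, -23/3)
  seg 3: up by d2 = 15/4 → (0, -47/12)
  seg 4: down by d4 = 13 → (0, -203/12)
  seg 5: up by d5 = 23 → (0, 73/12)
  seg 6: right by d5 = 23 → (23, 73/12)
  seg 7: down by d4 = 13 → (23, -83/12)
  seg 8: right by d6 = 151/4 → (243/4, -83/12)
  seg 9: up by d1 = 12 → (243/4, 61/12)

d5 = 23
d6 = 151/4
d7 = 23/4
d8 = 20
d9 = -139/4
d10 = 20
d11 = -16/3
d12 = 30
endpoint = (243/4, 61/12)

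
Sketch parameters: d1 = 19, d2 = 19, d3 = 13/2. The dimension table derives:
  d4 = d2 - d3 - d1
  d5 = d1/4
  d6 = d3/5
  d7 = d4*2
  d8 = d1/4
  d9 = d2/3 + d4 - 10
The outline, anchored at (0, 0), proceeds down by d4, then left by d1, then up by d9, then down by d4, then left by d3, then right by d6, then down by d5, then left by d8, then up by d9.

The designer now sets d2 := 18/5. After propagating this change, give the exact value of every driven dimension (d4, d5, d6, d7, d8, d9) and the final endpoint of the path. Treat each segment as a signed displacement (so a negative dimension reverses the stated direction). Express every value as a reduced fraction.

Apply edit: d2 := 18/5
  d4 = d2 - d3 - d1 = -219/10
  d5 = d1/4 = 19/4
  d6 = d3/5 = 13/10
  d7 = d4*2 = -219/5
  d8 = d1/4 = 19/4
  d9 = d2/3 + d4 - 10 = -307/10
Walk from origin (0, 0):
  seg 1: down by d4 = -219/10 → (0, 219/10)
  seg 2: left by d1 = 19 → (-19, 219/10)
  seg 3: up by d9 = -307/10 → (-19, -44/5)
  seg 4: down by d4 = -219/10 → (-19, 131/10)
  seg 5: left by d3 = 13/2 → (-51/2, 131/10)
  seg 6: right by d6 = 13/10 → (-121/5, 131/10)
  seg 7: down by d5 = 19/4 → (-121/5, 167/20)
  seg 8: left by d8 = 19/4 → (-579/20, 167/20)
  seg 9: up by d9 = -307/10 → (-579/20, -447/20)

d4 = -219/10
d5 = 19/4
d6 = 13/10
d7 = -219/5
d8 = 19/4
d9 = -307/10
endpoint = (-579/20, -447/20)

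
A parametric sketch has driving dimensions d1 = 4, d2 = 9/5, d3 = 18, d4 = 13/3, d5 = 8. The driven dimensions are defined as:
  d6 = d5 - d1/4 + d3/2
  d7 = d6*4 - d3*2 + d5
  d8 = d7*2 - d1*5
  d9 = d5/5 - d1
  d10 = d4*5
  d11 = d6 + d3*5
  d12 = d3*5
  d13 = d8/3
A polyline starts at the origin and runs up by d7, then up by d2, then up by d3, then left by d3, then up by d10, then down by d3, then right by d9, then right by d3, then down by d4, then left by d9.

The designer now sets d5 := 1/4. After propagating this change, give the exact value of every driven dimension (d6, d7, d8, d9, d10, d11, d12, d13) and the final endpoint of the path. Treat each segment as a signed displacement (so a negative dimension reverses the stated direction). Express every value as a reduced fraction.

d6 = 33/4
d7 = -11/4
d8 = -51/2
d9 = -79/20
d10 = 65/3
d11 = 393/4
d12 = 90
d13 = -17/2
endpoint = (0, 983/60)

Apply edit: d5 := 1/4
  d6 = d5 - d1/4 + d3/2 = 33/4
  d7 = d6*4 - d3*2 + d5 = -11/4
  d8 = d7*2 - d1*5 = -51/2
  d9 = d5/5 - d1 = -79/20
  d10 = d4*5 = 65/3
  d11 = d6 + d3*5 = 393/4
  d12 = d3*5 = 90
  d13 = d8/3 = -17/2
Walk from origin (0, 0):
  seg 1: up by d7 = -11/4 → (0, -11/4)
  seg 2: up by d2 = 9/5 → (0, -19/20)
  seg 3: up by d3 = 18 → (0, 341/20)
  seg 4: left by d3 = 18 → (-18, 341/20)
  seg 5: up by d10 = 65/3 → (-18, 2323/60)
  seg 6: down by d3 = 18 → (-18, 1243/60)
  seg 7: right by d9 = -79/20 → (-439/20, 1243/60)
  seg 8: right by d3 = 18 → (-79/20, 1243/60)
  seg 9: down by d4 = 13/3 → (-79/20, 983/60)
  seg 10: left by d9 = -79/20 → (0, 983/60)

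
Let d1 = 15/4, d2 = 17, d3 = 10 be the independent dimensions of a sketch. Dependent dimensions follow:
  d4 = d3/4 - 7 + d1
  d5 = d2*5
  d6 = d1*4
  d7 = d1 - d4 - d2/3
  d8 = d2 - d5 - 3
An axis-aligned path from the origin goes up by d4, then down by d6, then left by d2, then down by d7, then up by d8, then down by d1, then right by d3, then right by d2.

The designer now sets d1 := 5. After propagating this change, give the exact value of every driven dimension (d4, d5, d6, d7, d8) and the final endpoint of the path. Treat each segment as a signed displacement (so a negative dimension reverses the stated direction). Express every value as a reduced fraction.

Apply edit: d1 := 5
  d4 = d3/4 - 7 + d1 = 1/2
  d5 = d2*5 = 85
  d6 = d1*4 = 20
  d7 = d1 - d4 - d2/3 = -7/6
  d8 = d2 - d5 - 3 = -71
Walk from origin (0, 0):
  seg 1: up by d4 = 1/2 → (0, 1/2)
  seg 2: down by d6 = 20 → (0, -39/2)
  seg 3: left by d2 = 17 → (-17, -39/2)
  seg 4: down by d7 = -7/6 → (-17, -55/3)
  seg 5: up by d8 = -71 → (-17, -268/3)
  seg 6: down by d1 = 5 → (-17, -283/3)
  seg 7: right by d3 = 10 → (-7, -283/3)
  seg 8: right by d2 = 17 → (10, -283/3)

d4 = 1/2
d5 = 85
d6 = 20
d7 = -7/6
d8 = -71
endpoint = (10, -283/3)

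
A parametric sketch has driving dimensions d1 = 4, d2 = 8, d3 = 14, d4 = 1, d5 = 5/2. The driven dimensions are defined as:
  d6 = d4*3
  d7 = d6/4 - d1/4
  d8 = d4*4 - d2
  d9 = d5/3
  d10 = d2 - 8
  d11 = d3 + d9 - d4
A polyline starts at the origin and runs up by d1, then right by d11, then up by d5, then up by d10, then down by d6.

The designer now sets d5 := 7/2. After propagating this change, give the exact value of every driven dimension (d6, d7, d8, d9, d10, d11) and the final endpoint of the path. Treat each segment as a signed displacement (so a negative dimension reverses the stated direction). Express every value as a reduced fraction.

d6 = 3
d7 = -1/4
d8 = -4
d9 = 7/6
d10 = 0
d11 = 85/6
endpoint = (85/6, 9/2)

Apply edit: d5 := 7/2
  d6 = d4*3 = 3
  d7 = d6/4 - d1/4 = -1/4
  d8 = d4*4 - d2 = -4
  d9 = d5/3 = 7/6
  d10 = d2 - 8 = 0
  d11 = d3 + d9 - d4 = 85/6
Walk from origin (0, 0):
  seg 1: up by d1 = 4 → (0, 4)
  seg 2: right by d11 = 85/6 → (85/6, 4)
  seg 3: up by d5 = 7/2 → (85/6, 15/2)
  seg 4: up by d10 = 0 → (85/6, 15/2)
  seg 5: down by d6 = 3 → (85/6, 9/2)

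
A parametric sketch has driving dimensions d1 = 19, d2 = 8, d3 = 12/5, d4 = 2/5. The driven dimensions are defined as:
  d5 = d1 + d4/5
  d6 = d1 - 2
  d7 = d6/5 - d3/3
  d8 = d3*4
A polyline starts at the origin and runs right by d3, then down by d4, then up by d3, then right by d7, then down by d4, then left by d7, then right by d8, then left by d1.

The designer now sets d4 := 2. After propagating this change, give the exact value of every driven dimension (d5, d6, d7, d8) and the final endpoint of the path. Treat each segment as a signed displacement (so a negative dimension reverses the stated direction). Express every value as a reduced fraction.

d5 = 97/5
d6 = 17
d7 = 13/5
d8 = 48/5
endpoint = (-7, -8/5)

Apply edit: d4 := 2
  d5 = d1 + d4/5 = 97/5
  d6 = d1 - 2 = 17
  d7 = d6/5 - d3/3 = 13/5
  d8 = d3*4 = 48/5
Walk from origin (0, 0):
  seg 1: right by d3 = 12/5 → (12/5, 0)
  seg 2: down by d4 = 2 → (12/5, -2)
  seg 3: up by d3 = 12/5 → (12/5, 2/5)
  seg 4: right by d7 = 13/5 → (5, 2/5)
  seg 5: down by d4 = 2 → (5, -8/5)
  seg 6: left by d7 = 13/5 → (12/5, -8/5)
  seg 7: right by d8 = 48/5 → (12, -8/5)
  seg 8: left by d1 = 19 → (-7, -8/5)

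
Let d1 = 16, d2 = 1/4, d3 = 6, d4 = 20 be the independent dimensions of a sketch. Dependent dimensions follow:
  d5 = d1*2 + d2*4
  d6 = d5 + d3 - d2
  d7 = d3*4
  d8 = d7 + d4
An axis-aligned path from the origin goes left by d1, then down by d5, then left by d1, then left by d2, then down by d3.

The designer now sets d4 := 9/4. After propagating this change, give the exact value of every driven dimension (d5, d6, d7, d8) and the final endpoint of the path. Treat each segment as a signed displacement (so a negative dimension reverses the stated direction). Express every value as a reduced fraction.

Apply edit: d4 := 9/4
  d5 = d1*2 + d2*4 = 33
  d6 = d5 + d3 - d2 = 155/4
  d7 = d3*4 = 24
  d8 = d7 + d4 = 105/4
Walk from origin (0, 0):
  seg 1: left by d1 = 16 → (-16, 0)
  seg 2: down by d5 = 33 → (-16, -33)
  seg 3: left by d1 = 16 → (-32, -33)
  seg 4: left by d2 = 1/4 → (-129/4, -33)
  seg 5: down by d3 = 6 → (-129/4, -39)

d5 = 33
d6 = 155/4
d7 = 24
d8 = 105/4
endpoint = (-129/4, -39)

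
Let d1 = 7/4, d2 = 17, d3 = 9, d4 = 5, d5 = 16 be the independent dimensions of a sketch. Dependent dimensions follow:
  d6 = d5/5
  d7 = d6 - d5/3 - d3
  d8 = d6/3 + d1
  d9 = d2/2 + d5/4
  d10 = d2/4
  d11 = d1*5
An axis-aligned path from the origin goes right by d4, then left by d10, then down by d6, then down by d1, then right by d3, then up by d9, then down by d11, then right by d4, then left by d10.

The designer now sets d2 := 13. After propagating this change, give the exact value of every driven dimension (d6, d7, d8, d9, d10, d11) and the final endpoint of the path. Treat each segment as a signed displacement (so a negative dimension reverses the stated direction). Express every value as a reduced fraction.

Apply edit: d2 := 13
  d6 = d5/5 = 16/5
  d7 = d6 - d5/3 - d3 = -167/15
  d8 = d6/3 + d1 = 169/60
  d9 = d2/2 + d5/4 = 21/2
  d10 = d2/4 = 13/4
  d11 = d1*5 = 35/4
Walk from origin (0, 0):
  seg 1: right by d4 = 5 → (5, 0)
  seg 2: left by d10 = 13/4 → (7/4, 0)
  seg 3: down by d6 = 16/5 → (7/4, -16/5)
  seg 4: down by d1 = 7/4 → (7/4, -99/20)
  seg 5: right by d3 = 9 → (43/4, -99/20)
  seg 6: up by d9 = 21/2 → (43/4, 111/20)
  seg 7: down by d11 = 35/4 → (43/4, -16/5)
  seg 8: right by d4 = 5 → (63/4, -16/5)
  seg 9: left by d10 = 13/4 → (25/2, -16/5)

d6 = 16/5
d7 = -167/15
d8 = 169/60
d9 = 21/2
d10 = 13/4
d11 = 35/4
endpoint = (25/2, -16/5)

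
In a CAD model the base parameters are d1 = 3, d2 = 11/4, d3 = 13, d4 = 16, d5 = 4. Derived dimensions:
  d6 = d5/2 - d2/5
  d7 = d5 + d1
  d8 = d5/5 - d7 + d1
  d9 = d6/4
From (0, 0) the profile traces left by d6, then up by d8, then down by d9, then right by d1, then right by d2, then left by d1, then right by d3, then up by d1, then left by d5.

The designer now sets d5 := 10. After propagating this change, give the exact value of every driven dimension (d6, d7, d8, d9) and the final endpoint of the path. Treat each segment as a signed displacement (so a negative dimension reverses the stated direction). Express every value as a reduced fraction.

Apply edit: d5 := 10
  d6 = d5/2 - d2/5 = 89/20
  d7 = d5 + d1 = 13
  d8 = d5/5 - d7 + d1 = -8
  d9 = d6/4 = 89/80
Walk from origin (0, 0):
  seg 1: left by d6 = 89/20 → (-89/20, 0)
  seg 2: up by d8 = -8 → (-89/20, -8)
  seg 3: down by d9 = 89/80 → (-89/20, -729/80)
  seg 4: right by d1 = 3 → (-29/20, -729/80)
  seg 5: right by d2 = 11/4 → (13/10, -729/80)
  seg 6: left by d1 = 3 → (-17/10, -729/80)
  seg 7: right by d3 = 13 → (113/10, -729/80)
  seg 8: up by d1 = 3 → (113/10, -489/80)
  seg 9: left by d5 = 10 → (13/10, -489/80)

d6 = 89/20
d7 = 13
d8 = -8
d9 = 89/80
endpoint = (13/10, -489/80)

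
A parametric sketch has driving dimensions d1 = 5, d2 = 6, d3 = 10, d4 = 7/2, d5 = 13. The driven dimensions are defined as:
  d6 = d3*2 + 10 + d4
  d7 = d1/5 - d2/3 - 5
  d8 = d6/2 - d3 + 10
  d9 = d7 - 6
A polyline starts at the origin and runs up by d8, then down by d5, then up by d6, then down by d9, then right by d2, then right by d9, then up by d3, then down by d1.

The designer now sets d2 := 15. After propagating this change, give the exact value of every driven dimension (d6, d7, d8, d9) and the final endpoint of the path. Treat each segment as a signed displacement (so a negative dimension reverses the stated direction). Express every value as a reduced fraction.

d6 = 67/2
d7 = -9
d8 = 67/4
d9 = -15
endpoint = (0, 229/4)

Apply edit: d2 := 15
  d6 = d3*2 + 10 + d4 = 67/2
  d7 = d1/5 - d2/3 - 5 = -9
  d8 = d6/2 - d3 + 10 = 67/4
  d9 = d7 - 6 = -15
Walk from origin (0, 0):
  seg 1: up by d8 = 67/4 → (0, 67/4)
  seg 2: down by d5 = 13 → (0, 15/4)
  seg 3: up by d6 = 67/2 → (0, 149/4)
  seg 4: down by d9 = -15 → (0, 209/4)
  seg 5: right by d2 = 15 → (15, 209/4)
  seg 6: right by d9 = -15 → (0, 209/4)
  seg 7: up by d3 = 10 → (0, 249/4)
  seg 8: down by d1 = 5 → (0, 229/4)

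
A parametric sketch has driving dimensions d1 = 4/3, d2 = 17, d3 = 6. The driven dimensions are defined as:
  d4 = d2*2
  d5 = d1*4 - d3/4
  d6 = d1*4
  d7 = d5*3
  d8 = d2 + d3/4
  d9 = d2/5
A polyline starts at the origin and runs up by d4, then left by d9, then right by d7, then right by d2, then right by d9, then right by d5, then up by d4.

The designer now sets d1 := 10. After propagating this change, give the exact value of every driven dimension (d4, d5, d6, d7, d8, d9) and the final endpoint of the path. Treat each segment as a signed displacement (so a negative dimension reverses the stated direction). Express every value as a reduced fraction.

Apply edit: d1 := 10
  d4 = d2*2 = 34
  d5 = d1*4 - d3/4 = 77/2
  d6 = d1*4 = 40
  d7 = d5*3 = 231/2
  d8 = d2 + d3/4 = 37/2
  d9 = d2/5 = 17/5
Walk from origin (0, 0):
  seg 1: up by d4 = 34 → (0, 34)
  seg 2: left by d9 = 17/5 → (-17/5, 34)
  seg 3: right by d7 = 231/2 → (1121/10, 34)
  seg 4: right by d2 = 17 → (1291/10, 34)
  seg 5: right by d9 = 17/5 → (265/2, 34)
  seg 6: right by d5 = 77/2 → (171, 34)
  seg 7: up by d4 = 34 → (171, 68)

d4 = 34
d5 = 77/2
d6 = 40
d7 = 231/2
d8 = 37/2
d9 = 17/5
endpoint = (171, 68)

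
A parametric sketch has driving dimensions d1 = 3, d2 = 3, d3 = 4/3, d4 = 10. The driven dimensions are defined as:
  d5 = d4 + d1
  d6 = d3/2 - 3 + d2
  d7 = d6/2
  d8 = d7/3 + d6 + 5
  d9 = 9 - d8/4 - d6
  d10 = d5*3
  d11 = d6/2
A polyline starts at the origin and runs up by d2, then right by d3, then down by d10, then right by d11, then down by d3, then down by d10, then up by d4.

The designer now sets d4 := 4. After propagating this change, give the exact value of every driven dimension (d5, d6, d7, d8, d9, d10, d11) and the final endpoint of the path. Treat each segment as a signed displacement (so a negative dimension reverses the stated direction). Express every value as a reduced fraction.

Apply edit: d4 := 4
  d5 = d4 + d1 = 7
  d6 = d3/2 - 3 + d2 = 2/3
  d7 = d6/2 = 1/3
  d8 = d7/3 + d6 + 5 = 52/9
  d9 = 9 - d8/4 - d6 = 62/9
  d10 = d5*3 = 21
  d11 = d6/2 = 1/3
Walk from origin (0, 0):
  seg 1: up by d2 = 3 → (0, 3)
  seg 2: right by d3 = 4/3 → (4/3, 3)
  seg 3: down by d10 = 21 → (4/3, -18)
  seg 4: right by d11 = 1/3 → (5/3, -18)
  seg 5: down by d3 = 4/3 → (5/3, -58/3)
  seg 6: down by d10 = 21 → (5/3, -121/3)
  seg 7: up by d4 = 4 → (5/3, -109/3)

d5 = 7
d6 = 2/3
d7 = 1/3
d8 = 52/9
d9 = 62/9
d10 = 21
d11 = 1/3
endpoint = (5/3, -109/3)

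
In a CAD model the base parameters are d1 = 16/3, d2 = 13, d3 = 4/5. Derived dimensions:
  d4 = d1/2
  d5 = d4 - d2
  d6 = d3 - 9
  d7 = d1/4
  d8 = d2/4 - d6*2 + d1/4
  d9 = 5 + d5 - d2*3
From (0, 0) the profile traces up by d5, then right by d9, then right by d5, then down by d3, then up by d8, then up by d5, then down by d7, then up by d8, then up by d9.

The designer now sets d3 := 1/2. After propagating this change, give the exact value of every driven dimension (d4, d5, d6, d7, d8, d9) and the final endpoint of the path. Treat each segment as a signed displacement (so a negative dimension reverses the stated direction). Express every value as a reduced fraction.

Apply edit: d3 := 1/2
  d4 = d1/2 = 8/3
  d5 = d4 - d2 = -31/3
  d6 = d3 - 9 = -17/2
  d7 = d1/4 = 4/3
  d8 = d2/4 - d6*2 + d1/4 = 259/12
  d9 = 5 + d5 - d2*3 = -133/3
Walk from origin (0, 0):
  seg 1: up by d5 = -31/3 → (0, -31/3)
  seg 2: right by d9 = -133/3 → (-133/3, -31/3)
  seg 3: right by d5 = -31/3 → (-164/3, -31/3)
  seg 4: down by d3 = 1/2 → (-164/3, -65/6)
  seg 5: up by d8 = 259/12 → (-164/3, 43/4)
  seg 6: up by d5 = -31/3 → (-164/3, 5/12)
  seg 7: down by d7 = 4/3 → (-164/3, -11/12)
  seg 8: up by d8 = 259/12 → (-164/3, 62/3)
  seg 9: up by d9 = -133/3 → (-164/3, -71/3)

d4 = 8/3
d5 = -31/3
d6 = -17/2
d7 = 4/3
d8 = 259/12
d9 = -133/3
endpoint = (-164/3, -71/3)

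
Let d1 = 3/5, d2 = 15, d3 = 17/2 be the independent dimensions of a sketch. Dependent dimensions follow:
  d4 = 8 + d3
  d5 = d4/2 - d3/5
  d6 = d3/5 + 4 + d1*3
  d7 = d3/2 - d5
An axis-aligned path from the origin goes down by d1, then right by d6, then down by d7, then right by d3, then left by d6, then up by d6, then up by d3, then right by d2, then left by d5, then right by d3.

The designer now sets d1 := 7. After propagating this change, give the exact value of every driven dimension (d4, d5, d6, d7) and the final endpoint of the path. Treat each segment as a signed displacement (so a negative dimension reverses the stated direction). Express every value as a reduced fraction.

d4 = 33/2
d5 = 131/20
d6 = 267/10
d7 = -23/10
endpoint = (509/20, 61/2)

Apply edit: d1 := 7
  d4 = 8 + d3 = 33/2
  d5 = d4/2 - d3/5 = 131/20
  d6 = d3/5 + 4 + d1*3 = 267/10
  d7 = d3/2 - d5 = -23/10
Walk from origin (0, 0):
  seg 1: down by d1 = 7 → (0, -7)
  seg 2: right by d6 = 267/10 → (267/10, -7)
  seg 3: down by d7 = -23/10 → (267/10, -47/10)
  seg 4: right by d3 = 17/2 → (176/5, -47/10)
  seg 5: left by d6 = 267/10 → (17/2, -47/10)
  seg 6: up by d6 = 267/10 → (17/2, 22)
  seg 7: up by d3 = 17/2 → (17/2, 61/2)
  seg 8: right by d2 = 15 → (47/2, 61/2)
  seg 9: left by d5 = 131/20 → (339/20, 61/2)
  seg 10: right by d3 = 17/2 → (509/20, 61/2)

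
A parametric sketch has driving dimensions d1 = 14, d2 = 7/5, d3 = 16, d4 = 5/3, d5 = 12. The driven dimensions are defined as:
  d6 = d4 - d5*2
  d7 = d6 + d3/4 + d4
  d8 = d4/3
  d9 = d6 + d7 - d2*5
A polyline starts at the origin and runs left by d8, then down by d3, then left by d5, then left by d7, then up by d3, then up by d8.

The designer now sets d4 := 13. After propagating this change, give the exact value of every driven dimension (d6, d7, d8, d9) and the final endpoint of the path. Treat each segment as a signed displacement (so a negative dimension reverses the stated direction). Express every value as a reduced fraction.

d6 = -11
d7 = 6
d8 = 13/3
d9 = -12
endpoint = (-67/3, 13/3)

Apply edit: d4 := 13
  d6 = d4 - d5*2 = -11
  d7 = d6 + d3/4 + d4 = 6
  d8 = d4/3 = 13/3
  d9 = d6 + d7 - d2*5 = -12
Walk from origin (0, 0):
  seg 1: left by d8 = 13/3 → (-13/3, 0)
  seg 2: down by d3 = 16 → (-13/3, -16)
  seg 3: left by d5 = 12 → (-49/3, -16)
  seg 4: left by d7 = 6 → (-67/3, -16)
  seg 5: up by d3 = 16 → (-67/3, 0)
  seg 6: up by d8 = 13/3 → (-67/3, 13/3)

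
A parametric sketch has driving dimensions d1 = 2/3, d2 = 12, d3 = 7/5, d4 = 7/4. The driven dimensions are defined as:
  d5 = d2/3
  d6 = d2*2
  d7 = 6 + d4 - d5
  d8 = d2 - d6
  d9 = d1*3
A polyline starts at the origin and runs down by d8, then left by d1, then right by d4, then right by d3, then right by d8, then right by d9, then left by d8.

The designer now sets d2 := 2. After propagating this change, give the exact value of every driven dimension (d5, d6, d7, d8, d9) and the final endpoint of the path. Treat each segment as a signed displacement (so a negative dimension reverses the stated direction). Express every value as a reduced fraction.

d5 = 2/3
d6 = 4
d7 = 85/12
d8 = -2
d9 = 2
endpoint = (269/60, 2)

Apply edit: d2 := 2
  d5 = d2/3 = 2/3
  d6 = d2*2 = 4
  d7 = 6 + d4 - d5 = 85/12
  d8 = d2 - d6 = -2
  d9 = d1*3 = 2
Walk from origin (0, 0):
  seg 1: down by d8 = -2 → (0, 2)
  seg 2: left by d1 = 2/3 → (-2/3, 2)
  seg 3: right by d4 = 7/4 → (13/12, 2)
  seg 4: right by d3 = 7/5 → (149/60, 2)
  seg 5: right by d8 = -2 → (29/60, 2)
  seg 6: right by d9 = 2 → (149/60, 2)
  seg 7: left by d8 = -2 → (269/60, 2)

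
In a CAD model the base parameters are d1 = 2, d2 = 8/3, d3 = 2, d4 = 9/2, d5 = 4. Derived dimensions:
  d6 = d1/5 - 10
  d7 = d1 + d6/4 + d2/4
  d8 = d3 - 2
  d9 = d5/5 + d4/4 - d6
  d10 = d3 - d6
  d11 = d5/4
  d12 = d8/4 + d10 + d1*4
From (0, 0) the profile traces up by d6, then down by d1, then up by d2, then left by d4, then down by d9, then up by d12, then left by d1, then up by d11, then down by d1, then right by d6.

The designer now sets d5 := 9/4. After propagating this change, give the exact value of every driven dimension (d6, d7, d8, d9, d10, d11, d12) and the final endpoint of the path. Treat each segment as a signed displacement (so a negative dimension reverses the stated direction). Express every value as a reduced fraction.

Apply edit: d5 := 9/4
  d6 = d1/5 - 10 = -48/5
  d7 = d1 + d6/4 + d2/4 = 4/15
  d8 = d3 - 2 = 0
  d9 = d5/5 + d4/4 - d6 = 447/40
  d10 = d3 - d6 = 58/5
  d11 = d5/4 = 9/16
  d12 = d8/4 + d10 + d1*4 = 98/5
Walk from origin (0, 0):
  seg 1: up by d6 = -48/5 → (0, -48/5)
  seg 2: down by d1 = 2 → (0, -58/5)
  seg 3: up by d2 = 8/3 → (0, -134/15)
  seg 4: left by d4 = 9/2 → (-9/2, -134/15)
  seg 5: down by d9 = 447/40 → (-9/2, -2413/120)
  seg 6: up by d12 = 98/5 → (-9/2, -61/120)
  seg 7: left by d1 = 2 → (-13/2, -61/120)
  seg 8: up by d11 = 9/16 → (-13/2, 13/240)
  seg 9: down by d1 = 2 → (-13/2, -467/240)
  seg 10: right by d6 = -48/5 → (-161/10, -467/240)

d6 = -48/5
d7 = 4/15
d8 = 0
d9 = 447/40
d10 = 58/5
d11 = 9/16
d12 = 98/5
endpoint = (-161/10, -467/240)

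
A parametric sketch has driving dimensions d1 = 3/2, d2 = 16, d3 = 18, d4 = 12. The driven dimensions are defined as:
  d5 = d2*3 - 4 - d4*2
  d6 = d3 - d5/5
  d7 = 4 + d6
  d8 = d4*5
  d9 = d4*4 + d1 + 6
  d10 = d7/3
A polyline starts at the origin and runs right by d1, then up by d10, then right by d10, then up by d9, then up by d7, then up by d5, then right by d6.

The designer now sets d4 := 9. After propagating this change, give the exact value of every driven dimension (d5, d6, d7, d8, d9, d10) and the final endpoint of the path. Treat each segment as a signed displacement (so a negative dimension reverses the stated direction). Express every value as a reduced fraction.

d5 = 26
d6 = 64/5
d7 = 84/5
d8 = 45
d9 = 87/2
d10 = 28/5
endpoint = (199/10, 919/10)

Apply edit: d4 := 9
  d5 = d2*3 - 4 - d4*2 = 26
  d6 = d3 - d5/5 = 64/5
  d7 = 4 + d6 = 84/5
  d8 = d4*5 = 45
  d9 = d4*4 + d1 + 6 = 87/2
  d10 = d7/3 = 28/5
Walk from origin (0, 0):
  seg 1: right by d1 = 3/2 → (3/2, 0)
  seg 2: up by d10 = 28/5 → (3/2, 28/5)
  seg 3: right by d10 = 28/5 → (71/10, 28/5)
  seg 4: up by d9 = 87/2 → (71/10, 491/10)
  seg 5: up by d7 = 84/5 → (71/10, 659/10)
  seg 6: up by d5 = 26 → (71/10, 919/10)
  seg 7: right by d6 = 64/5 → (199/10, 919/10)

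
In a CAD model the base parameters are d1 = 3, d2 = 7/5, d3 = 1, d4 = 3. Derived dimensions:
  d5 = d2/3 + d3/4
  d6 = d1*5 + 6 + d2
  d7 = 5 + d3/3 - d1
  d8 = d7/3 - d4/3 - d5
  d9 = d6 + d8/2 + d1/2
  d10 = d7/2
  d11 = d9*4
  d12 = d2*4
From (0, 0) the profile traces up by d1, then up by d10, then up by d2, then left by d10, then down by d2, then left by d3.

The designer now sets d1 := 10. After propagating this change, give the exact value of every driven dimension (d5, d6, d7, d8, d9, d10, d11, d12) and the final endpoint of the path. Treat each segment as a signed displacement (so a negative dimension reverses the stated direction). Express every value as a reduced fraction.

d5 = 43/60
d6 = 287/5
d7 = -14/3
d8 = -589/180
d9 = 4375/72
d10 = -7/3
d11 = 4375/18
d12 = 28/5
endpoint = (4/3, 23/3)

Apply edit: d1 := 10
  d5 = d2/3 + d3/4 = 43/60
  d6 = d1*5 + 6 + d2 = 287/5
  d7 = 5 + d3/3 - d1 = -14/3
  d8 = d7/3 - d4/3 - d5 = -589/180
  d9 = d6 + d8/2 + d1/2 = 4375/72
  d10 = d7/2 = -7/3
  d11 = d9*4 = 4375/18
  d12 = d2*4 = 28/5
Walk from origin (0, 0):
  seg 1: up by d1 = 10 → (0, 10)
  seg 2: up by d10 = -7/3 → (0, 23/3)
  seg 3: up by d2 = 7/5 → (0, 136/15)
  seg 4: left by d10 = -7/3 → (7/3, 136/15)
  seg 5: down by d2 = 7/5 → (7/3, 23/3)
  seg 6: left by d3 = 1 → (4/3, 23/3)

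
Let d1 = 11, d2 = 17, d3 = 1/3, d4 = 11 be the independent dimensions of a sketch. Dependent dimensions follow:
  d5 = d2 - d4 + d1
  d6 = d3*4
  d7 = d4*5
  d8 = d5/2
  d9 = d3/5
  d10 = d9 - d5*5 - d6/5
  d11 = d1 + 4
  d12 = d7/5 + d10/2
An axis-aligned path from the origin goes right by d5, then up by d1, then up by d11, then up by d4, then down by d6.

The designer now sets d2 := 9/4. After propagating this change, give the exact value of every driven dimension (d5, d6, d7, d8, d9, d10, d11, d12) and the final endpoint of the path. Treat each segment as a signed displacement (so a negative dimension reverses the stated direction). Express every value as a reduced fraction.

d5 = 9/4
d6 = 4/3
d7 = 55
d8 = 9/8
d9 = 1/15
d10 = -229/20
d11 = 15
d12 = 211/40
endpoint = (9/4, 107/3)

Apply edit: d2 := 9/4
  d5 = d2 - d4 + d1 = 9/4
  d6 = d3*4 = 4/3
  d7 = d4*5 = 55
  d8 = d5/2 = 9/8
  d9 = d3/5 = 1/15
  d10 = d9 - d5*5 - d6/5 = -229/20
  d11 = d1 + 4 = 15
  d12 = d7/5 + d10/2 = 211/40
Walk from origin (0, 0):
  seg 1: right by d5 = 9/4 → (9/4, 0)
  seg 2: up by d1 = 11 → (9/4, 11)
  seg 3: up by d11 = 15 → (9/4, 26)
  seg 4: up by d4 = 11 → (9/4, 37)
  seg 5: down by d6 = 4/3 → (9/4, 107/3)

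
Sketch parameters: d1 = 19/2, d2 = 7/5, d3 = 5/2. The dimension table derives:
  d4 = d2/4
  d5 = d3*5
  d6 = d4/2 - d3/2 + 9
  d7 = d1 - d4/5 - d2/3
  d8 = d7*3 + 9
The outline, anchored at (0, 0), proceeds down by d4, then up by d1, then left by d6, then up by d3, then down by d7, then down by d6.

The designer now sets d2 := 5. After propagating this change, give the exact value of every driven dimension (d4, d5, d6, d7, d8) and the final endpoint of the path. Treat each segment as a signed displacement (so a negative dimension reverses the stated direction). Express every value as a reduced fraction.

Apply edit: d2 := 5
  d4 = d2/4 = 5/4
  d5 = d3*5 = 25/2
  d6 = d4/2 - d3/2 + 9 = 67/8
  d7 = d1 - d4/5 - d2/3 = 91/12
  d8 = d7*3 + 9 = 127/4
Walk from origin (0, 0):
  seg 1: down by d4 = 5/4 → (0, -5/4)
  seg 2: up by d1 = 19/2 → (0, 33/4)
  seg 3: left by d6 = 67/8 → (-67/8, 33/4)
  seg 4: up by d3 = 5/2 → (-67/8, 43/4)
  seg 5: down by d7 = 91/12 → (-67/8, 19/6)
  seg 6: down by d6 = 67/8 → (-67/8, -125/24)

d4 = 5/4
d5 = 25/2
d6 = 67/8
d7 = 91/12
d8 = 127/4
endpoint = (-67/8, -125/24)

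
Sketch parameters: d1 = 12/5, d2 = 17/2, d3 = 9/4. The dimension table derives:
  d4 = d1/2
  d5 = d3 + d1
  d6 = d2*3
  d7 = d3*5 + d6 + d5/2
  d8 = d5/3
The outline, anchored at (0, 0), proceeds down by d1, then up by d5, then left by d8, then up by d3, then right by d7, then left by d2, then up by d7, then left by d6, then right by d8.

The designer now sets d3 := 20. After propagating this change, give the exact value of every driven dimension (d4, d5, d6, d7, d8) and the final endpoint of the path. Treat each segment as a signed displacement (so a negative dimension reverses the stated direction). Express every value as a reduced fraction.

d4 = 6/5
d5 = 112/5
d6 = 51/2
d7 = 1367/10
d8 = 112/15
endpoint = (1027/10, 1767/10)

Apply edit: d3 := 20
  d4 = d1/2 = 6/5
  d5 = d3 + d1 = 112/5
  d6 = d2*3 = 51/2
  d7 = d3*5 + d6 + d5/2 = 1367/10
  d8 = d5/3 = 112/15
Walk from origin (0, 0):
  seg 1: down by d1 = 12/5 → (0, -12/5)
  seg 2: up by d5 = 112/5 → (0, 20)
  seg 3: left by d8 = 112/15 → (-112/15, 20)
  seg 4: up by d3 = 20 → (-112/15, 40)
  seg 5: right by d7 = 1367/10 → (3877/30, 40)
  seg 6: left by d2 = 17/2 → (1811/15, 40)
  seg 7: up by d7 = 1367/10 → (1811/15, 1767/10)
  seg 8: left by d6 = 51/2 → (2857/30, 1767/10)
  seg 9: right by d8 = 112/15 → (1027/10, 1767/10)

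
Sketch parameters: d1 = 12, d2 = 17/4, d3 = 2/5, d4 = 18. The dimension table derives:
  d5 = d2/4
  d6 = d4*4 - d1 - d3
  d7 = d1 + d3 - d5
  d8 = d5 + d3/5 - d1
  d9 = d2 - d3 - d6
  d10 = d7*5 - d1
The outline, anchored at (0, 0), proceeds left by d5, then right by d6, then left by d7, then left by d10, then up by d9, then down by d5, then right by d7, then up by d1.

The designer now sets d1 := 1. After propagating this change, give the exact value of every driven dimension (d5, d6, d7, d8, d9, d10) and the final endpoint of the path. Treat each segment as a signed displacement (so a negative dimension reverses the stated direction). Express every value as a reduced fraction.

d5 = 17/16
d6 = 353/5
d7 = 27/80
d8 = 57/400
d9 = -267/4
d10 = 11/16
endpoint = (1377/20, -1069/16)

Apply edit: d1 := 1
  d5 = d2/4 = 17/16
  d6 = d4*4 - d1 - d3 = 353/5
  d7 = d1 + d3 - d5 = 27/80
  d8 = d5 + d3/5 - d1 = 57/400
  d9 = d2 - d3 - d6 = -267/4
  d10 = d7*5 - d1 = 11/16
Walk from origin (0, 0):
  seg 1: left by d5 = 17/16 → (-17/16, 0)
  seg 2: right by d6 = 353/5 → (5563/80, 0)
  seg 3: left by d7 = 27/80 → (346/5, 0)
  seg 4: left by d10 = 11/16 → (5481/80, 0)
  seg 5: up by d9 = -267/4 → (5481/80, -267/4)
  seg 6: down by d5 = 17/16 → (5481/80, -1085/16)
  seg 7: right by d7 = 27/80 → (1377/20, -1085/16)
  seg 8: up by d1 = 1 → (1377/20, -1069/16)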